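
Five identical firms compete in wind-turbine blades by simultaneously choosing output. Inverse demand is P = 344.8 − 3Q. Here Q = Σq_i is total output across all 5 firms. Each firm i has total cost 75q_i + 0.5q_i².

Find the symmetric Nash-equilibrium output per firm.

14.2

A representative firm's profit is π_i = q_i(344.8 − 3Q) − 75q_i − 0.5q_i², with Q = q_i + Σ_{j≠i} q_j.
First-order condition: 269.8 − 7q_i − 3Σ_{j≠i} q_j = 0.
With identical firms, set every q_j = q: then 269.8 − 7q − 12q = 0, i.e. q = 269.8/19 = 14.2.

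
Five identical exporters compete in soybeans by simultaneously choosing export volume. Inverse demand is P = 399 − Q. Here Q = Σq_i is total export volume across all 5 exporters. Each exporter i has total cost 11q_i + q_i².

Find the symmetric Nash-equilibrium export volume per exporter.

48.5

A representative exporter's profit is π_i = q_i(399 − Q) − 11q_i − q_i², with Q = q_i + Σ_{j≠i} q_j.
First-order condition: 388 − 4q_i − Σ_{j≠i} q_j = 0.
With identical exporters, set every q_j = q: then 388 − 4q − 4q = 0, i.e. q = 388/8 = 48.5.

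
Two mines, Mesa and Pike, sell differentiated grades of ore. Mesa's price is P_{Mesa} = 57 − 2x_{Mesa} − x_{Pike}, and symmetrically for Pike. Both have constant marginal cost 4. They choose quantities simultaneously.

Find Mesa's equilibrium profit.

224.72

Mine Mesa's profit: π = x_{Mesa}(57 − 2x_{Mesa} − x_{Pike}) − 4x_{Mesa}.
∂π/∂x_{Mesa} = 53 − 4x_{Mesa} − x_{Pike} = 0 ⇒ x_{Mesa} = 13.25 − 0.25x_{Pike}.
The game is symmetric, so in equilibrium x_{Pike} = x_{Mesa}: the reaction function gives 1.25x_{Mesa} = 13.25, hence x_{Mesa} = 10.6.
P_{Mesa} = 57 − 2·10.6 − 10.6 = 25.2.
Profit = (25.2 − 4)·10.6 = 224.72.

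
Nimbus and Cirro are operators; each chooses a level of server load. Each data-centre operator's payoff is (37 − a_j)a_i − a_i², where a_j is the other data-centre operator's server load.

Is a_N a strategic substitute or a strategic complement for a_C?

Nimbus's payoff is (37 − a_C)a_N − a_N².
∂π/∂a_N = 37 − a_C − 2a_N = 0, so a_N = 18.5 − 0.5a_C.
The best-response slope da_N/da_C = −0.5 < 0: the reaction function is downward-sloping, so the choices are strategic substitutes.

strategic substitutes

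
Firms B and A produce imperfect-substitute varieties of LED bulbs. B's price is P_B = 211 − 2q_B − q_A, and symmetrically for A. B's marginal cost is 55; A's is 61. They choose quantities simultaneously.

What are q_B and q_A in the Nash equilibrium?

31.6, 29.6

Firm B's profit: π = q_B(211 − 2q_B − q_A) − 55q_B.
∂π/∂q_B = 156 − 4q_B − q_A = 0 ⇒ q_B = 39 − 0.25q_A.
Similarly q_A = 37.5 − 0.25q_B.
Solving the two reaction functions simultaneously: (1 − (−0.25)(−0.25))q_B = 39 − 0.25·37.5, so 0.9375q_B = 29.625 and q_B = 31.6.
Then q_A = 37.5 − 0.25·31.6 = 29.6.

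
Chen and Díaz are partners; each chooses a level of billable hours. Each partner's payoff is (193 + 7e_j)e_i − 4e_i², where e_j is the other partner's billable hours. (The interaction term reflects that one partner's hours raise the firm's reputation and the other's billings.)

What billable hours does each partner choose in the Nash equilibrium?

Chen's payoff is (193 + 7e_D)e_C − 4e_C².
∂π/∂e_C = 193 + 7e_D − 8e_C = 0, so e_C = 24.125 + 0.875e_D.
Setting e_C = e_D in the reaction function: e_C = 24.125 + 0.875e_C, so e_C = 24.125 / 0.125 = 193.

193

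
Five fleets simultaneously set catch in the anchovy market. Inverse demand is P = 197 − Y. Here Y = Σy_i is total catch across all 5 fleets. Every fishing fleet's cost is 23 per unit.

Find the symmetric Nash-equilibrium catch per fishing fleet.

A representative fishing fleet's profit is π_i = y_i(197 − Y) − 23y_i, with Y = y_i + Σ_{j≠i} y_j.
First-order condition: 174 − 2y_i − Σ_{j≠i} y_j = 0.
With identical fishing fleets, set every y_j = y: then 174 − 2y − 4y = 0, i.e. y = 174/6 = 29.

29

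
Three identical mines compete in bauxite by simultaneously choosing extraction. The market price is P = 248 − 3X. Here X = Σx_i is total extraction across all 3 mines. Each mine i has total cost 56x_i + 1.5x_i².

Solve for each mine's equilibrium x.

12.8

A representative mine's profit is π_i = x_i(248 − 3X) − 56x_i − 1.5x_i², with X = x_i + Σ_{j≠i} x_j.
First-order condition: 192 − 9x_i − 3Σ_{j≠i} x_j = 0.
In a symmetric equilibrium every mine chooses the same x, so Σ_{j≠i} x_j = 2x. The condition becomes 192 − 15x = 0, giving x = 192/15 = 12.8.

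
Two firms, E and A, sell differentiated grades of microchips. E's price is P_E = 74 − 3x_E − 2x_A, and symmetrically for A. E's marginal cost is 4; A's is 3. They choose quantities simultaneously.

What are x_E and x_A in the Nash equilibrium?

Firm E's profit: π = x_E(74 − 3x_E − 2x_A) − 4x_E.
∂π/∂x_E = 70 − 6x_E − 2x_A = 0 ⇒ x_E = 35/3 − (1/3)x_A.
Similarly x_A = 71/6 − (1/3)x_E.
Plugging x_A into E's best response: x_E = 35/3 − (1/3)(71/6 − (1/3)x_E) ⇒ (8/9)x_E = 139/18, so x_E = 8.6875.
Then x_A = 71/6 − (1/3)·8.6875 = 8.9375.

8.6875, 8.9375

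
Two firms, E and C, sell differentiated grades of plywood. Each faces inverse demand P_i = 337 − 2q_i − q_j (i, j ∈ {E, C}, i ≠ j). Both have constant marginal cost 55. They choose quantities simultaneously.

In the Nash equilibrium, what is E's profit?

6361.92

Firm E's profit: π = q_E(337 − 2q_E − q_C) − 55q_E.
∂π/∂q_E = 282 − 4q_E − q_C = 0 ⇒ q_E = 70.5 − 0.25q_C.
Setting q_E = q_C in the reaction function: q_E = 70.5 − 0.25q_E, so q_E = 70.5 / 1.25 = 56.4.
P_E = 337 − 2·56.4 − 56.4 = 167.8.
Profit = (167.8 − 55)·56.4 = 6361.92.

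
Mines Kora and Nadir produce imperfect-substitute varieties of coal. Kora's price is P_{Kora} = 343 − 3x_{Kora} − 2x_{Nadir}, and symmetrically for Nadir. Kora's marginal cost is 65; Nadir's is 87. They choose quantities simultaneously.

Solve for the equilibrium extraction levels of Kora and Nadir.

36.125, 30.625

Mine Kora's profit: π = x_{Kora}(343 − 3x_{Kora} − 2x_{Nadir}) − 65x_{Kora}.
∂π/∂x_{Kora} = 278 − 6x_{Kora} − 2x_{Nadir} = 0 ⇒ x_{Kora} = 139/3 − (1/3)x_{Nadir}.
Similarly x_{Nadir} = 128/3 − (1/3)x_{Kora}.
Substituting the second reaction function into the first: x_{Kora} = 139/3 − (1/3)(128/3 − (1/3)x_{Kora}), which gives (8/9)x_{Kora} = 289/9 ⇒ x_{Kora} = 36.125.
Then x_{Nadir} = 128/3 − (1/3)·36.125 = 30.625.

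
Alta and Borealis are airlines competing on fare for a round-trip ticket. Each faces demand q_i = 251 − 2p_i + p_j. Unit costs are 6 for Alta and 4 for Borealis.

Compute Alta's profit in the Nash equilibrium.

13251.92

Alta's profit: π = (p_{Alta} − 6)(251 − 2p_{Alta} + p_{Borealis}).
∂π/∂p_{Alta} = 263 − 4p_{Alta} + p_{Borealis} = 0 ⇒ p_{Alta} = 65.75 + 0.25p_{Borealis}.
Similarly p_{Borealis} = 64.75 + 0.25p_{Alta}.
Solving the two reaction functions simultaneously: (1 − (0.25)(0.25))p_{Alta} = 65.75 + 0.25·64.75, so 0.9375p_{Alta} = 81.9375 and p_{Alta} = 87.4.
Then p_{Borealis} = 64.75 + 0.25·87.4 = 86.6.
q_{Alta} = 251 − 2·87.4 + 86.6 = 162.8.
Profit = (87.4 − 6)·162.8 = 13251.92.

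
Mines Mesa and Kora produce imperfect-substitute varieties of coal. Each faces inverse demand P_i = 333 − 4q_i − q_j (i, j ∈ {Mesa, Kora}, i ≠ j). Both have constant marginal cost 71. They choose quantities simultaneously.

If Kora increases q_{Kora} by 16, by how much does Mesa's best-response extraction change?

-2

Mine Mesa's profit: π = q_{Mesa}(333 − 4q_{Mesa} − q_{Kora}) − 71q_{Mesa}.
∂π/∂q_{Mesa} = 262 − 8q_{Mesa} − q_{Kora} = 0 ⇒ q_{Mesa} = 32.75 − 0.125q_{Kora}.
The reaction-function slope is −0.125, so a 16-unit rise in q_{Kora} moves q_{Mesa} by −0.125 × 16 = −2. Mesa's best response falls — the actions are strategic substitutes.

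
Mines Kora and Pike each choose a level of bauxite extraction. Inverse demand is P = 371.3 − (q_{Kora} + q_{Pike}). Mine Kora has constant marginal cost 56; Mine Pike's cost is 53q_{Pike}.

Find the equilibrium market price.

160.1

Mine Kora's profit: π = q_{Kora}(371.3 − (q_{Kora} + q_{Pike})) − 56q_{Kora}.
∂π/∂q_{Kora} = 315.3 − 2q_{Kora} − q_{Pike} = 0, so q_{Kora} = 157.65 − 0.5q_{Pike}.
By the same steps for Pike: q_{Pike} = 159.15 − 0.5q_{Kora}.
Substituting the second reaction function into the first: q_{Kora} = 157.65 − 0.5(159.15 − 0.5q_{Kora}), which gives 0.75q_{Kora} = 78.075 ⇒ q_{Kora} = 104.1.
Then q_{Pike} = 159.15 − 0.5·104.1 = 107.1.
Equilibrium price: P = 371.3 − 211.2 = 160.1.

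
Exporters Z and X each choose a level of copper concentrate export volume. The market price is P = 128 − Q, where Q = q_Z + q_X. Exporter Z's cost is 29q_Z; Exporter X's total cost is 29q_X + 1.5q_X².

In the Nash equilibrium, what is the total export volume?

55

Exporter Z's profit: π = q_Z(128 − (q_Z + q_X)) − 29q_Z.
∂π/∂q_Z = 99 − 2q_Z − q_X = 0, so q_Z = 49.5 − 0.5q_X.
For X: ∂π/∂q_X = 99 − 5q_X − q_Z = 0 ⇒ q_X = 19.8 − 0.2q_Z.
Solving the two reaction functions simultaneously: (1 − (−0.5)(−0.2))q_Z = 49.5 − 0.5·19.8, so 0.9q_Z = 39.6 and q_Z = 44.
Then q_X = 19.8 − 0.2·44 = 11.
Total export volume: 44 + 11 = 55.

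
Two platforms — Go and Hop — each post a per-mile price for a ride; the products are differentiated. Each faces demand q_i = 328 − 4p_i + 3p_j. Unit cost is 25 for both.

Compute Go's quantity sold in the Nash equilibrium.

242.4

Go's profit: π = (p_{Go} − 25)(328 − 4p_{Go} + 3p_{Hop}).
∂π/∂p_{Go} = 428 − 8p_{Go} + 3p_{Hop} = 0 ⇒ p_{Go} = 53.5 + 0.375p_{Hop}.
The game is symmetric, so in equilibrium p_{Hop} = p_{Go}: the reaction function gives 0.625p_{Go} = 53.5, hence p_{Go} = 85.6.
q_{Go} = 328 − 4·85.6 + 3·85.6 = 242.4.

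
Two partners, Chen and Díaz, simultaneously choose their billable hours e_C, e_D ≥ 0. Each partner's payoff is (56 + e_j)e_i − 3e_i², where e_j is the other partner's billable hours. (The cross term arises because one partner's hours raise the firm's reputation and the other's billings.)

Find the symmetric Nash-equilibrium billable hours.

11.2

Chen's payoff is (56 + e_D)e_C − 3e_C².
∂π/∂e_C = 56 + e_D − 6e_C = 0, so e_C = 28/3 + (1/6)e_D.
Setting e_C = e_D in the reaction function: e_C = 28/3 + (1/6)e_C, so e_C = (28/3) / (5/6) = 11.2.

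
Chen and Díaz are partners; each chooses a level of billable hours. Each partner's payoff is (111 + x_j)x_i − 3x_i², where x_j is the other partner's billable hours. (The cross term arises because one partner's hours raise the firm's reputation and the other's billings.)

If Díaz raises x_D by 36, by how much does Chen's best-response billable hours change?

Chen's payoff is (111 + x_D)x_C − 3x_C².
∂π/∂x_C = 111 + x_D − 6x_C = 0, so x_C = 18.5 + (1/6)x_D.
The reaction-function slope is 1/6, so a 36-unit rise in x_D moves x_C by 1/6 × 36 = 6. Chen's best response rises — the actions are strategic complements.

6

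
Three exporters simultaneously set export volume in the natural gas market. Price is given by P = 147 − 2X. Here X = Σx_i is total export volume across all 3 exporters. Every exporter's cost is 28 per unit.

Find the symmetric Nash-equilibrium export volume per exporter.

14.875

A representative exporter's profit is π_i = x_i(147 − 2X) − 28x_i, with X = x_i + Σ_{j≠i} x_j.
First-order condition: 119 − 4x_i − 2Σ_{j≠i} x_j = 0.
In a symmetric equilibrium every exporter chooses the same x, so Σ_{j≠i} x_j = 2x. The condition becomes 119 − 8x = 0, giving x = 119/8 = 14.875.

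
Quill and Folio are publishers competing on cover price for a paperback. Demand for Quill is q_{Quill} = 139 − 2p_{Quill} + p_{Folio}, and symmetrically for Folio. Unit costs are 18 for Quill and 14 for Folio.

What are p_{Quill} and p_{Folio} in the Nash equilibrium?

57.8, 56.2

Quill's profit: π = (p_{Quill} − 18)(139 − 2p_{Quill} + p_{Folio}).
∂π/∂p_{Quill} = 175 − 4p_{Quill} + p_{Folio} = 0 ⇒ p_{Quill} = 43.75 + 0.25p_{Folio}.
Similarly p_{Folio} = 41.75 + 0.25p_{Quill}.
Substituting the second reaction function into the first: p_{Quill} = 43.75 + 0.25(41.75 + 0.25p_{Quill}), which gives 0.9375p_{Quill} = 54.1875 ⇒ p_{Quill} = 57.8.
Then p_{Folio} = 41.75 + 0.25·57.8 = 56.2.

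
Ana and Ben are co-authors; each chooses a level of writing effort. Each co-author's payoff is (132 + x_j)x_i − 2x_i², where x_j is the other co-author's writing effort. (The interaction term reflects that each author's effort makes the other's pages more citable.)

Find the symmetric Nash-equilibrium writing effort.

44

Ana's payoff is (132 + x_B)x_A − 2x_A².
∂π/∂x_A = 132 + x_B − 4x_A = 0, so x_A = 33 + 0.25x_B.
The game is symmetric, so in equilibrium x_B = x_A: the reaction function gives 0.75x_A = 33, hence x_A = 44.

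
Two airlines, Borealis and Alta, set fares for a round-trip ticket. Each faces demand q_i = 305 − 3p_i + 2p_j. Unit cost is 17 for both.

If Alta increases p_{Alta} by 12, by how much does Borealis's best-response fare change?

Borealis's profit: π = (p_{Borealis} − 17)(305 − 3p_{Borealis} + 2p_{Alta}).
∂π/∂p_{Borealis} = 356 − 6p_{Borealis} + 2p_{Alta} = 0 ⇒ p_{Borealis} = 178/3 + (1/3)p_{Alta}.
The reaction-function slope is 1/3, so a 12-unit rise in p_{Alta} moves p_{Borealis} by 1/3 × 12 = 4. Borealis's best response rises — the actions are strategic complements.

4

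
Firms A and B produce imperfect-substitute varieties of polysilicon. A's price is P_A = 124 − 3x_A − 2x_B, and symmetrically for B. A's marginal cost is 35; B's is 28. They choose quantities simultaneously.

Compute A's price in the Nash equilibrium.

Firm A's profit: π = x_A(124 − 3x_A − 2x_B) − 35x_A.
∂π/∂x_A = 89 − 6x_A − 2x_B = 0 ⇒ x_A = 89/6 − (1/3)x_B.
Similarly x_B = 16 − (1/3)x_A.
Substituting the second reaction function into the first: x_A = 89/6 − (1/3)(16 − (1/3)x_A), which gives (8/9)x_A = 9.5 ⇒ x_A = 10.6875.
Then x_B = 16 − (1/3)·10.6875 = 12.4375.
P_A = 124 − 3·10.6875 − 2·12.4375 = 67.0625.

67.0625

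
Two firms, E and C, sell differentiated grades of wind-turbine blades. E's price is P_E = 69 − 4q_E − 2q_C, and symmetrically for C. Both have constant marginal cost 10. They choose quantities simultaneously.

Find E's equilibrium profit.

Firm E's profit: π = q_E(69 − 4q_E − 2q_C) − 10q_E.
∂π/∂q_E = 59 − 8q_E − 2q_C = 0 ⇒ q_E = 7.375 − 0.25q_C.
Setting q_E = q_C in the reaction function: q_E = 7.375 − 0.25q_E, so q_E = 7.375 / 1.25 = 5.9.
P_E = 69 − 4·5.9 − 2·5.9 = 33.6.
Profit = (33.6 − 10)·5.9 = 139.24.

139.24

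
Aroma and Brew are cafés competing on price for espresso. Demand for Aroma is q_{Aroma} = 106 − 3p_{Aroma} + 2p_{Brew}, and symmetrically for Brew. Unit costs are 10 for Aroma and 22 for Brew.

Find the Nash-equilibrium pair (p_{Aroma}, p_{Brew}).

Aroma's profit: π = (p_{Aroma} − 10)(106 − 3p_{Aroma} + 2p_{Brew}).
∂π/∂p_{Aroma} = 136 − 6p_{Aroma} + 2p_{Brew} = 0 ⇒ p_{Aroma} = 68/3 + (1/3)p_{Brew}.
Similarly p_{Brew} = 86/3 + (1/3)p_{Aroma}.
Plugging p_{Brew} into Aroma's best response: p_{Aroma} = 68/3 + (1/3)(86/3 + (1/3)p_{Aroma}) ⇒ (8/9)p_{Aroma} = 290/9, so p_{Aroma} = 36.25.
Then p_{Brew} = 86/3 + (1/3)·36.25 = 40.75.

36.25, 40.75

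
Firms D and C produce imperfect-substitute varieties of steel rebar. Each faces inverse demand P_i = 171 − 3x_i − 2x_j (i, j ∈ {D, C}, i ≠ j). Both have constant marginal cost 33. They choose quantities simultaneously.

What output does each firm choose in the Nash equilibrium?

Firm D's profit: π = x_D(171 − 3x_D − 2x_C) − 33x_D.
∂π/∂x_D = 138 − 6x_D − 2x_C = 0 ⇒ x_D = 23 − (1/3)x_C.
By symmetry x_C = x_D; substituting into the reaction function, (4/3)x_D = 23 and x_D = 17.25.

17.25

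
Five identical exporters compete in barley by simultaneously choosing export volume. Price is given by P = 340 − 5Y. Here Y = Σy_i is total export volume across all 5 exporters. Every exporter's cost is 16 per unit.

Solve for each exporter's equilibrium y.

10.8

A representative exporter's profit is π_i = y_i(340 − 5Y) − 16y_i, with Y = y_i + Σ_{j≠i} y_j.
First-order condition: 324 − 10y_i − 5Σ_{j≠i} y_j = 0.
In a symmetric equilibrium every exporter chooses the same y, so Σ_{j≠i} y_j = 4y. The condition becomes 324 − 30y = 0, giving y = 324/30 = 10.8.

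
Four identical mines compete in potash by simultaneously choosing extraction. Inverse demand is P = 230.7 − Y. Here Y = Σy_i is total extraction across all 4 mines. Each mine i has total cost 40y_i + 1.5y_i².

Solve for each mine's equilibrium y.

23.8375

A representative mine's profit is π_i = y_i(230.7 − Y) − 40y_i − 1.5y_i², with Y = y_i + Σ_{j≠i} y_j.
First-order condition: 190.7 − 5y_i − Σ_{j≠i} y_j = 0.
In a symmetric equilibrium every mine chooses the same y, so Σ_{j≠i} y_j = 3y. The condition becomes 190.7 − 8y = 0, giving y = 190.7/8 = 23.8375.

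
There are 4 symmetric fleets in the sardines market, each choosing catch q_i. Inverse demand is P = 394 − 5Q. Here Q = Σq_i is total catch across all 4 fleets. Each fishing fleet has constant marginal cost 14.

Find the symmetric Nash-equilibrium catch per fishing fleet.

A representative fishing fleet's profit is π_i = q_i(394 − 5Q) − 14q_i, with Q = q_i + Σ_{j≠i} q_j.
First-order condition: 380 − 10q_i − 5Σ_{j≠i} q_j = 0.
With identical fishing fleets, set every q_j = q: then 380 − 10q − 15q = 0, i.e. q = 380/25 = 15.2.

15.2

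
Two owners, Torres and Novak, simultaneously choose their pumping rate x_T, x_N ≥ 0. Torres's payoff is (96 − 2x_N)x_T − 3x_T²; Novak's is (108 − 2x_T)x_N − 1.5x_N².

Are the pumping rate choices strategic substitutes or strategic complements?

strategic substitutes

Expanding Torres's payoff: 96x_T − 2x_Nx_T − 3x_T².
∂π/∂x_T = 96 − 2x_N − 6x_T = 0, so x_T = 16 − (1/3)x_N.
The best-response slope dx_T/dx_N = −1/3 < 0: the reaction function is downward-sloping, so the choices are strategic substitutes.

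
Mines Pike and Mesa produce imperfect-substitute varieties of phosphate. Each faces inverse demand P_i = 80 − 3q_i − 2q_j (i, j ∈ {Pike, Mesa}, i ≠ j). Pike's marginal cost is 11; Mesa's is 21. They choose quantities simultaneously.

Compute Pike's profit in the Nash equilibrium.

Mine Pike's profit: π = q_{Pike}(80 − 3q_{Pike} − 2q_{Mesa}) − 11q_{Pike}.
∂π/∂q_{Pike} = 69 − 6q_{Pike} − 2q_{Mesa} = 0 ⇒ q_{Pike} = 11.5 − (1/3)q_{Mesa}.
Similarly q_{Mesa} = 59/6 − (1/3)q_{Pike}.
Solving the two reaction functions simultaneously: (1 − (−1/3)(−1/3))q_{Pike} = 11.5 − (1/3)·(59/6), so (8/9)q_{Pike} = 74/9 and q_{Pike} = 9.25.
Then q_{Mesa} = 59/6 − (1/3)·9.25 = 6.75.
P_{Pike} = 80 − 3·9.25 − 2·6.75 = 38.75.
Profit = (38.75 − 11)·9.25 = 256.6875.

256.6875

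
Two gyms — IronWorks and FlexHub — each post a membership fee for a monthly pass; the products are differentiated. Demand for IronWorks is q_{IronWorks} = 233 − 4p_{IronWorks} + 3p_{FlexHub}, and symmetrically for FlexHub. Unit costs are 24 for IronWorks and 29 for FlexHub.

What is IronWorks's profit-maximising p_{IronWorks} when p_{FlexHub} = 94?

76.375

IronWorks's profit: π = (p_{IronWorks} − 24)(233 − 4p_{IronWorks} + 3p_{FlexHub}).
∂π/∂p_{IronWorks} = 329 − 8p_{IronWorks} + 3p_{FlexHub} = 0 ⇒ p_{IronWorks} = 41.125 + 0.375p_{FlexHub}.
At p_{FlexHub} = 94: p_{IronWorks} = 41.125 + 0.375·94 = 76.375.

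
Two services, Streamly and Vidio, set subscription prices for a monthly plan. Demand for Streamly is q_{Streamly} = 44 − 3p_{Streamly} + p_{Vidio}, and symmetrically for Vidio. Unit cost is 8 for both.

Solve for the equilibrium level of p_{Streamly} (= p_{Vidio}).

13.6

Streamly's profit: π = (p_{Streamly} − 8)(44 − 3p_{Streamly} + p_{Vidio}).
∂π/∂p_{Streamly} = 68 − 6p_{Streamly} + p_{Vidio} = 0 ⇒ p_{Streamly} = 34/3 + (1/6)p_{Vidio}.
Setting p_{Streamly} = p_{Vidio} in the reaction function: p_{Streamly} = 34/3 + (1/6)p_{Streamly}, so p_{Streamly} = (34/3) / (5/6) = 13.6.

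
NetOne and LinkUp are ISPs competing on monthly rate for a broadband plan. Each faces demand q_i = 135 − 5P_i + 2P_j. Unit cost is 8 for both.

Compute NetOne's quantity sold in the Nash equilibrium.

69.375

NetOne's profit: π = (P_{NetOne} − 8)(135 − 5P_{NetOne} + 2P_{LinkUp}).
∂π/∂P_{NetOne} = 175 − 10P_{NetOne} + 2P_{LinkUp} = 0 ⇒ P_{NetOne} = 17.5 + 0.2P_{LinkUp}.
Setting P_{NetOne} = P_{LinkUp} in the reaction function: P_{NetOne} = 17.5 + 0.2P_{NetOne}, so P_{NetOne} = 17.5 / 0.8 = 21.875.
q_{NetOne} = 135 − 5·21.875 + 2·21.875 = 69.375.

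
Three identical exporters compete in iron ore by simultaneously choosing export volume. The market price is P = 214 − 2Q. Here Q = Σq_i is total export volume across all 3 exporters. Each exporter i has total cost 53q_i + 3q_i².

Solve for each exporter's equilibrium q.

A representative exporter's profit is π_i = q_i(214 − 2Q) − 53q_i − 3q_i², with Q = q_i + Σ_{j≠i} q_j.
First-order condition: 161 − 10q_i − 2Σ_{j≠i} q_j = 0.
Imposing symmetry (q_j = q for all j) turns Σ_{j≠i} q_j into 2q, so 161 = 14q and q = 11.5.

11.5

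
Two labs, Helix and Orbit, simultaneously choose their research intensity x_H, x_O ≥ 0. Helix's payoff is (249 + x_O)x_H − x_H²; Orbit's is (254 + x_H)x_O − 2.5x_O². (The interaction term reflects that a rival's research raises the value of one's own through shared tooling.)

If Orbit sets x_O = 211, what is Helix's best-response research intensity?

Expanding Helix's payoff: 249x_H + x_Ox_H − x_H².
∂π/∂x_H = 249 + x_O − 2x_H = 0, so x_H = 124.5 + 0.5x_O.
At x_O = 211: x_H = 124.5 + 0.5·211 = 230.

230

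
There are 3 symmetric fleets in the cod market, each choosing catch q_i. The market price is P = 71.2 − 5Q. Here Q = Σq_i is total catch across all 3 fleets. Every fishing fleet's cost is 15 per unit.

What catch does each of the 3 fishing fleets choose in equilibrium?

2.81

A representative fishing fleet's profit is π_i = q_i(71.2 − 5Q) − 15q_i, with Q = q_i + Σ_{j≠i} q_j.
First-order condition: 56.2 − 10q_i − 5Σ_{j≠i} q_j = 0.
In a symmetric equilibrium every fishing fleet chooses the same q, so Σ_{j≠i} q_j = 2q. The condition becomes 56.2 − 20q = 0, giving q = 56.2/20 = 2.81.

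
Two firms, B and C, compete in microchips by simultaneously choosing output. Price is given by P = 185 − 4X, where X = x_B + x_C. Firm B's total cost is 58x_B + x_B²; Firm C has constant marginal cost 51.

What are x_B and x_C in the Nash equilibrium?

Firm B's profit: π = x_B(185 − 4(x_B + x_C)) − 58x_B − x_B².
∂π/∂x_B = 127 − 10x_B − 4x_C = 0, so x_B = 12.7 − 0.4x_C.
For C: ∂π/∂x_C = 134 − 8x_C − 4x_B = 0 ⇒ x_C = 16.75 − 0.5x_B.
Solving the two reaction functions simultaneously: (1 − (−0.4)(−0.5))x_B = 12.7 − 0.4·16.75, so 0.8x_B = 6 and x_B = 7.5.
Then x_C = 16.75 − 0.5·7.5 = 13.

7.5, 13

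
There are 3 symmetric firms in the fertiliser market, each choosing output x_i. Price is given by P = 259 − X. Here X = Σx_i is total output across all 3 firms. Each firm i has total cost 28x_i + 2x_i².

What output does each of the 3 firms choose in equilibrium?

28.875

A representative firm's profit is π_i = x_i(259 − X) − 28x_i − 2x_i², with X = x_i + Σ_{j≠i} x_j.
First-order condition: 231 − 6x_i − Σ_{j≠i} x_j = 0.
With identical firms, set every x_j = x: then 231 − 6x − 2x = 0, i.e. x = 231/8 = 28.875.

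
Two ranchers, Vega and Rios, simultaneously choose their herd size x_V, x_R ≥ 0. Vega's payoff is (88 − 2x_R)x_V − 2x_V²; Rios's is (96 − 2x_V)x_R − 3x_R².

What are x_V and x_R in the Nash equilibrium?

16.8, 10.4

Expanding Vega's payoff: 88x_V − 2x_Rx_V − 2x_V².
∂π/∂x_V = 88 − 2x_R − 4x_V = 0, so x_V = 22 − 0.5x_R.
Likewise for Rios: x_R = 16 − (1/3)x_V.
Substituting the second reaction function into the first: x_V = 22 − 0.5(16 − (1/3)x_V), which gives (5/6)x_V = 14 ⇒ x_V = 16.8.
Then x_R = 16 − (1/3)·16.8 = 10.4.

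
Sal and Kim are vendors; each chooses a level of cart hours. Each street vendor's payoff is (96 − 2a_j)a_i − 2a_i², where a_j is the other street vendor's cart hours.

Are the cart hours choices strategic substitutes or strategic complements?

Sal's payoff is (96 − 2a_K)a_S − 2a_S².
∂π/∂a_S = 96 − 2a_K − 4a_S = 0, so a_S = 24 − 0.5a_K.
The best-response slope da_S/da_K = −0.5 < 0: the reaction function is downward-sloping, so the choices are strategic substitutes.

strategic substitutes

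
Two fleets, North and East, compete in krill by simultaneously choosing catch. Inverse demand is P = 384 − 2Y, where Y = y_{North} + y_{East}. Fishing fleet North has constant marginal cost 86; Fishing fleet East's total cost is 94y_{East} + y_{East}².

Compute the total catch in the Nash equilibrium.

Fishing fleet North's profit: π = y_{North}(384 − 2(y_{North} + y_{East})) − 86y_{North}.
∂π/∂y_{North} = 298 − 4y_{North} − 2y_{East} = 0, so y_{North} = 74.5 − 0.5y_{East}.
For East: ∂π/∂y_{East} = 290 − 6y_{East} − 2y_{North} = 0 ⇒ y_{East} = 145/3 − (1/3)y_{North}.
Solving the two reaction functions simultaneously: (1 − (−0.5)(−1/3))y_{North} = 74.5 − 0.5·(145/3), so (5/6)y_{North} = 151/3 and y_{North} = 60.4.
Then y_{East} = 145/3 − (1/3)·60.4 = 28.2.
Total catch: 60.4 + 28.2 = 88.6.

88.6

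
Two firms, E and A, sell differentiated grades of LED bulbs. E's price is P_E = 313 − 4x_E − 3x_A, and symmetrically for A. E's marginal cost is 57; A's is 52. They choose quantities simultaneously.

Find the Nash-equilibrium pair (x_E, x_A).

23, 24

Firm E's profit: π = x_E(313 − 4x_E − 3x_A) − 57x_E.
∂π/∂x_E = 256 − 8x_E − 3x_A = 0 ⇒ x_E = 32 − 0.375x_A.
Similarly x_A = 32.625 − 0.375x_E.
Substituting the second reaction function into the first: x_E = 32 − 0.375(32.625 − 0.375x_E), which gives (55/64)x_E = 1265/64 ⇒ x_E = 23.
Then x_A = 32.625 − 0.375·23 = 24.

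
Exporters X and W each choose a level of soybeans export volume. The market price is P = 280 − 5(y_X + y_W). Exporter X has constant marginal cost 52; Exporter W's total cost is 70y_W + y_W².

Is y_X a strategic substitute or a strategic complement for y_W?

strategic substitutes

Exporter X's profit: π = y_X(280 − 5(y_X + y_W)) − 52y_X.
∂π/∂y_X = 228 − 10y_X − 5y_W = 0, so y_X = 22.8 − 0.5y_W.
The best-response slope dy_X/dy_W = −0.5 < 0: the reaction function is downward-sloping, so the choices are strategic substitutes.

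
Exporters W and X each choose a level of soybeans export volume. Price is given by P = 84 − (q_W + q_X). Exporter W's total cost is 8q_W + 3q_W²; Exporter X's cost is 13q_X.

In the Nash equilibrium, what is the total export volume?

Exporter W's profit: π = q_W(84 − (q_W + q_X)) − 8q_W − 3q_W².
∂π/∂q_W = 76 − 8q_W − q_X = 0, so q_W = 9.5 − 0.125q_X.
For X: ∂π/∂q_X = 71 − 2q_X − q_W = 0 ⇒ q_X = 35.5 − 0.5q_W.
Plugging q_X into W's best response: q_W = 9.5 − 0.125(35.5 − 0.5q_W) ⇒ 0.9375q_W = 5.0625, so q_W = 5.4.
Then q_X = 35.5 − 0.5·5.4 = 32.8.
Total export volume: 5.4 + 32.8 = 38.2.

38.2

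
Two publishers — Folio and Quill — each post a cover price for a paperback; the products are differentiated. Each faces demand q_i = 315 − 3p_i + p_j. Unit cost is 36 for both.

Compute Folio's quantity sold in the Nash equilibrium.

145.8

Folio's profit: π = (p_{Folio} − 36)(315 − 3p_{Folio} + p_{Quill}).
∂π/∂p_{Folio} = 423 − 6p_{Folio} + p_{Quill} = 0 ⇒ p_{Folio} = 70.5 + (1/6)p_{Quill}.
Setting p_{Folio} = p_{Quill} in the reaction function: p_{Folio} = 70.5 + (1/6)p_{Folio}, so p_{Folio} = 70.5 / (5/6) = 84.6.
q_{Folio} = 315 − 3·84.6 + 84.6 = 145.8.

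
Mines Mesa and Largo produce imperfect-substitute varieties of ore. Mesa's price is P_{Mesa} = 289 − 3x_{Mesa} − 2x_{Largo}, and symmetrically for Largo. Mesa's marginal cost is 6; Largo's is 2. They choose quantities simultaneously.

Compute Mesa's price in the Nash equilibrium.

Mine Mesa's profit: π = x_{Mesa}(289 − 3x_{Mesa} − 2x_{Largo}) − 6x_{Mesa}.
∂π/∂x_{Mesa} = 283 − 6x_{Mesa} − 2x_{Largo} = 0 ⇒ x_{Mesa} = 283/6 − (1/3)x_{Largo}.
Similarly x_{Largo} = 287/6 − (1/3)x_{Mesa}.
Substituting the second reaction function into the first: x_{Mesa} = 283/6 − (1/3)(287/6 − (1/3)x_{Mesa}), which gives (8/9)x_{Mesa} = 281/9 ⇒ x_{Mesa} = 35.125.
Then x_{Largo} = 287/6 − (1/3)·35.125 = 36.125.
P_{Mesa} = 289 − 3·35.125 − 2·36.125 = 111.375.

111.375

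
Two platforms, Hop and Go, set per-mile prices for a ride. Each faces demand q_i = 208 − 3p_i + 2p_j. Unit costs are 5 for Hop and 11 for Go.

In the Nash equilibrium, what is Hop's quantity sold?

155.625

Hop's profit: π = (p_{Hop} − 5)(208 − 3p_{Hop} + 2p_{Go}).
∂π/∂p_{Hop} = 223 − 6p_{Hop} + 2p_{Go} = 0 ⇒ p_{Hop} = 223/6 + (1/3)p_{Go}.
Similarly p_{Go} = 241/6 + (1/3)p_{Hop}.
Plugging p_{Go} into Hop's best response: p_{Hop} = 223/6 + (1/3)(241/6 + (1/3)p_{Hop}) ⇒ (8/9)p_{Hop} = 455/9, so p_{Hop} = 56.875.
Then p_{Go} = 241/6 + (1/3)·56.875 = 59.125.
q_{Hop} = 208 − 3·56.875 + 2·59.125 = 155.625.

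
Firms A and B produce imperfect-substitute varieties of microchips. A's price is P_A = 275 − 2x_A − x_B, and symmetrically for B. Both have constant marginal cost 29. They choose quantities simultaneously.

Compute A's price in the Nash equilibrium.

127.4

Firm A's profit: π = x_A(275 − 2x_A − x_B) − 29x_A.
∂π/∂x_A = 246 − 4x_A − x_B = 0 ⇒ x_A = 61.5 − 0.25x_B.
By symmetry x_B = x_A; substituting into the reaction function, 1.25x_A = 61.5 and x_A = 49.2.
P_A = 275 − 2·49.2 − 49.2 = 127.4.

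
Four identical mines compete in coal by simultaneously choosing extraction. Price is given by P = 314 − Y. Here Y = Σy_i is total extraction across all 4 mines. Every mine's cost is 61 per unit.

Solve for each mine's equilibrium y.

A representative mine's profit is π_i = y_i(314 − Y) − 61y_i, with Y = y_i + Σ_{j≠i} y_j.
First-order condition: 253 − 2y_i − Σ_{j≠i} y_j = 0.
In a symmetric equilibrium every mine chooses the same y, so Σ_{j≠i} y_j = 3y. The condition becomes 253 − 5y = 0, giving y = 253/5 = 50.6.

50.6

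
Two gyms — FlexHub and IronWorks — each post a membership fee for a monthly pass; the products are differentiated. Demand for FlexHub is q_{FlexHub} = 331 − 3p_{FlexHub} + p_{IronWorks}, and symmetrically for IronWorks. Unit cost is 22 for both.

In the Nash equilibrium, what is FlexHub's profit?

9884.28

FlexHub's profit: π = (p_{FlexHub} − 22)(331 − 3p_{FlexHub} + p_{IronWorks}).
∂π/∂p_{FlexHub} = 397 − 6p_{FlexHub} + p_{IronWorks} = 0 ⇒ p_{FlexHub} = 397/6 + (1/6)p_{IronWorks}.
By symmetry p_{IronWorks} = p_{FlexHub}; substituting into the reaction function, (5/6)p_{FlexHub} = 397/6 and p_{FlexHub} = 79.4.
q_{FlexHub} = 331 − 3·79.4 + 79.4 = 172.2.
Profit = (79.4 − 22)·172.2 = 9884.28.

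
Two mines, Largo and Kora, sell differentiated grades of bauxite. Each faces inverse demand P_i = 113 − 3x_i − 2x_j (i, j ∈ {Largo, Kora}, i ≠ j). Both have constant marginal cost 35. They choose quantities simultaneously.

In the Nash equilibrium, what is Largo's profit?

Mine Largo's profit: π = x_{Largo}(113 − 3x_{Largo} − 2x_{Kora}) − 35x_{Largo}.
∂π/∂x_{Largo} = 78 − 6x_{Largo} − 2x_{Kora} = 0 ⇒ x_{Largo} = 13 − (1/3)x_{Kora}.
By symmetry x_{Kora} = x_{Largo}; substituting into the reaction function, (4/3)x_{Largo} = 13 and x_{Largo} = 9.75.
P_{Largo} = 113 − 3·9.75 − 2·9.75 = 64.25.
Profit = (64.25 − 35)·9.75 = 285.1875.

285.1875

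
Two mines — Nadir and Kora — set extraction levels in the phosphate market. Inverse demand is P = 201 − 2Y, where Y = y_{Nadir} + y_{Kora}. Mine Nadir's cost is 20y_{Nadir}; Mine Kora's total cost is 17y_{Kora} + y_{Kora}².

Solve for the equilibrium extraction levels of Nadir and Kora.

Mine Nadir's profit: π = y_{Nadir}(201 − 2(y_{Nadir} + y_{Kora})) − 20y_{Nadir}.
∂π/∂y_{Nadir} = 181 − 4y_{Nadir} − 2y_{Kora} = 0, so y_{Nadir} = 45.25 − 0.5y_{Kora}.
For Kora: ∂π/∂y_{Kora} = 184 − 6y_{Kora} − 2y_{Nadir} = 0 ⇒ y_{Kora} = 92/3 − (1/3)y_{Nadir}.
Substituting the second reaction function into the first: y_{Nadir} = 45.25 − 0.5(92/3 − (1/3)y_{Nadir}), which gives (5/6)y_{Nadir} = 359/12 ⇒ y_{Nadir} = 35.9.
Then y_{Kora} = 92/3 − (1/3)·35.9 = 18.7.

35.9, 18.7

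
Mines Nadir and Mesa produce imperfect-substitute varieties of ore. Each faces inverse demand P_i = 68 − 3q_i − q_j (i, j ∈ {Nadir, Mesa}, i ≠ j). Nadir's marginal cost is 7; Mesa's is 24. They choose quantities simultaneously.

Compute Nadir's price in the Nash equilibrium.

Mine Nadir's profit: π = q_{Nadir}(68 − 3q_{Nadir} − q_{Mesa}) − 7q_{Nadir}.
∂π/∂q_{Nadir} = 61 − 6q_{Nadir} − q_{Mesa} = 0 ⇒ q_{Nadir} = 61/6 − (1/6)q_{Mesa}.
Similarly q_{Mesa} = 22/3 − (1/6)q_{Nadir}.
Substituting the second reaction function into the first: q_{Nadir} = 61/6 − (1/6)(22/3 − (1/6)q_{Nadir}), which gives (35/36)q_{Nadir} = 161/18 ⇒ q_{Nadir} = 9.2.
Then q_{Mesa} = 22/3 − (1/6)·9.2 = 5.8.
P_{Nadir} = 68 − 3·9.2 − 5.8 = 34.6.

34.6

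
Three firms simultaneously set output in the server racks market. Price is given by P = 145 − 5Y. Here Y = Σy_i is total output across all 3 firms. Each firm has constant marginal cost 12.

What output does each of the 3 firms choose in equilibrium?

A representative firm's profit is π_i = y_i(145 − 5Y) − 12y_i, with Y = y_i + Σ_{j≠i} y_j.
First-order condition: 133 − 10y_i − 5Σ_{j≠i} y_j = 0.
In a symmetric equilibrium every firm chooses the same y, so Σ_{j≠i} y_j = 2y. The condition becomes 133 − 20y = 0, giving y = 133/20 = 6.65.

6.65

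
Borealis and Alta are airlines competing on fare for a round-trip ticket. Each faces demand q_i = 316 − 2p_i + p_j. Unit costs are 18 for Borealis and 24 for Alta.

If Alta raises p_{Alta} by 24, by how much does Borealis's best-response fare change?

Borealis's profit: π = (p_{Borealis} − 18)(316 − 2p_{Borealis} + p_{Alta}).
∂π/∂p_{Borealis} = 352 − 4p_{Borealis} + p_{Alta} = 0 ⇒ p_{Borealis} = 88 + 0.25p_{Alta}.
The reaction-function slope is 0.25, so a 24-unit rise in p_{Alta} moves p_{Borealis} by 0.25 × 24 = 6. Borealis's best response rises — the actions are strategic complements.

6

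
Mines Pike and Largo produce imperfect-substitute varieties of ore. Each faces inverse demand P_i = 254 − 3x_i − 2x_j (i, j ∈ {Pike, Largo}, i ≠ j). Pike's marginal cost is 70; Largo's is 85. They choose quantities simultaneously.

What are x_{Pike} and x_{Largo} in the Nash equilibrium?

23.9375, 20.1875

Mine Pike's profit: π = x_{Pike}(254 − 3x_{Pike} − 2x_{Largo}) − 70x_{Pike}.
∂π/∂x_{Pike} = 184 − 6x_{Pike} − 2x_{Largo} = 0 ⇒ x_{Pike} = 92/3 − (1/3)x_{Largo}.
Similarly x_{Largo} = 169/6 − (1/3)x_{Pike}.
Plugging x_{Largo} into Pike's best response: x_{Pike} = 92/3 − (1/3)(169/6 − (1/3)x_{Pike}) ⇒ (8/9)x_{Pike} = 383/18, so x_{Pike} = 23.9375.
Then x_{Largo} = 169/6 − (1/3)·23.9375 = 20.1875.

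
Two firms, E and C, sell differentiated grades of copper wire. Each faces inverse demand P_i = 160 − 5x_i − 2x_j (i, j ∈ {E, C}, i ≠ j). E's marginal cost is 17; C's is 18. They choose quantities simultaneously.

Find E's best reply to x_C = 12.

11.9

Firm E's profit: π = x_E(160 − 5x_E − 2x_C) − 17x_E.
∂π/∂x_E = 143 − 10x_E − 2x_C = 0 ⇒ x_E = 14.3 − 0.2x_C.
At x_C = 12: x_E = 14.3 − 0.2·12 = 11.9.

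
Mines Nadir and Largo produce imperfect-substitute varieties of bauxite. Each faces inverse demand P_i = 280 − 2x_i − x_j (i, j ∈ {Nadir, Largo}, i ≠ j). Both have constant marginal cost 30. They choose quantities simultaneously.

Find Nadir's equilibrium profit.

5000

Mine Nadir's profit: π = x_{Nadir}(280 − 2x_{Nadir} − x_{Largo}) − 30x_{Nadir}.
∂π/∂x_{Nadir} = 250 − 4x_{Nadir} − x_{Largo} = 0 ⇒ x_{Nadir} = 62.5 − 0.25x_{Largo}.
Setting x_{Nadir} = x_{Largo} in the reaction function: x_{Nadir} = 62.5 − 0.25x_{Nadir}, so x_{Nadir} = 62.5 / 1.25 = 50.
P_{Nadir} = 280 − 2·50 − 50 = 130.
Profit = (130 − 30)·50 = 5000.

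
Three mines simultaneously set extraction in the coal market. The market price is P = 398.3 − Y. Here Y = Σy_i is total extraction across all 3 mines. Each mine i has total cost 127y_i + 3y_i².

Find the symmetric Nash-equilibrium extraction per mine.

27.13

A representative mine's profit is π_i = y_i(398.3 − Y) − 127y_i − 3y_i², with Y = y_i + Σ_{j≠i} y_j.
First-order condition: 271.3 − 8y_i − Σ_{j≠i} y_j = 0.
In a symmetric equilibrium every mine chooses the same y, so Σ_{j≠i} y_j = 2y. The condition becomes 271.3 − 10y = 0, giving y = 271.3/10 = 27.13.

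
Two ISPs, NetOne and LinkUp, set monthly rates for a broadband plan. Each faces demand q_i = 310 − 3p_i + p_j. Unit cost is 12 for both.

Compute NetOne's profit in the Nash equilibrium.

NetOne's profit: π = (p_{NetOne} − 12)(310 − 3p_{NetOne} + p_{LinkUp}).
∂π/∂p_{NetOne} = 346 − 6p_{NetOne} + p_{LinkUp} = 0 ⇒ p_{NetOne} = 173/3 + (1/6)p_{LinkUp}.
Setting p_{NetOne} = p_{LinkUp} in the reaction function: p_{NetOne} = 173/3 + (1/6)p_{NetOne}, so p_{NetOne} = (173/3) / (5/6) = 69.2.
q_{NetOne} = 310 − 3·69.2 + 69.2 = 171.6.
Profit = (69.2 − 12)·171.6 = 9815.52.

9815.52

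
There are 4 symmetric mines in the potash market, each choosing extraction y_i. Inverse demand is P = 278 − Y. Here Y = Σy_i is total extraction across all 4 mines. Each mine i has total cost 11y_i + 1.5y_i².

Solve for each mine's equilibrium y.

A representative mine's profit is π_i = y_i(278 − Y) − 11y_i − 1.5y_i², with Y = y_i + Σ_{j≠i} y_j.
First-order condition: 267 − 5y_i − Σ_{j≠i} y_j = 0.
With identical mines, set every y_j = y: then 267 − 5y − 3y = 0, i.e. y = 267/8 = 33.375.

33.375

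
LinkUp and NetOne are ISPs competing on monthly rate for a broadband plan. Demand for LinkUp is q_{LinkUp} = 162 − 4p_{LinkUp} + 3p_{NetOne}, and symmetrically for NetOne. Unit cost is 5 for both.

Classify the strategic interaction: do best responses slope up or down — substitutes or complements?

strategic complements

LinkUp's profit: π = (p_{LinkUp} − 5)(162 − 4p_{LinkUp} + 3p_{NetOne}).
∂π/∂p_{LinkUp} = 182 − 8p_{LinkUp} + 3p_{NetOne} = 0 ⇒ p_{LinkUp} = 22.75 + 0.375p_{NetOne}.
The best-response slope dp_{LinkUp}/dp_{NetOne} = 0.375 > 0: the reaction function is upward-sloping, so the choices are strategic complements.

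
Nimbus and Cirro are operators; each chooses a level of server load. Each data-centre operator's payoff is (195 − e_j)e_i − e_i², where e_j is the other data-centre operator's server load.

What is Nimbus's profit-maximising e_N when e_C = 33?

Nimbus's payoff is (195 − e_C)e_N − e_N².
∂π/∂e_N = 195 − e_C − 2e_N = 0, so e_N = 97.5 − 0.5e_C.
At e_C = 33: e_N = 97.5 − 0.5·33 = 81.

81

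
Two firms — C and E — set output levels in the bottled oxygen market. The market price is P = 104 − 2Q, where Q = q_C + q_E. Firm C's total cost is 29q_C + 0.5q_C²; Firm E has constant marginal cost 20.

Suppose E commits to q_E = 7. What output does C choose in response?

12.2

Firm C's profit: π = q_C(104 − 2(q_C + q_E)) − 29q_C − 0.5q_C².
∂π/∂q_C = 75 − 5q_C − 2q_E = 0, so q_C = 15 − 0.4q_E.
At q_E = 7: q_C = 15 − 0.4·7 = 12.2.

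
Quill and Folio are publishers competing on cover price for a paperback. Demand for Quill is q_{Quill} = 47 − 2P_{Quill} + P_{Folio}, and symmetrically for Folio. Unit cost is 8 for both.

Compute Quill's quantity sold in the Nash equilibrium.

26

Quill's profit: π = (P_{Quill} − 8)(47 − 2P_{Quill} + P_{Folio}).
∂π/∂P_{Quill} = 63 − 4P_{Quill} + P_{Folio} = 0 ⇒ P_{Quill} = 15.75 + 0.25P_{Folio}.
The game is symmetric, so in equilibrium P_{Folio} = P_{Quill}: the reaction function gives 0.75P_{Quill} = 15.75, hence P_{Quill} = 21.
q_{Quill} = 47 − 2·21 + 21 = 26.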